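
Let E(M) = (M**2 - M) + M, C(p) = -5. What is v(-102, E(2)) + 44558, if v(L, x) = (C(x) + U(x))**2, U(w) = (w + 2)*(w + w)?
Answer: 46407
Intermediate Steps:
U(w) = 2*w*(2 + w) (U(w) = (2 + w)*(2*w) = 2*w*(2 + w))
E(M) = M**2
v(L, x) = (-5 + 2*x*(2 + x))**2
v(-102, E(2)) + 44558 = (-5 + 2*2**2*(2 + 2**2))**2 + 44558 = (-5 + 2*4*(2 + 4))**2 + 44558 = (-5 + 2*4*6)**2 + 44558 = (-5 + 48)**2 + 44558 = 43**2 + 44558 = 1849 + 44558 = 46407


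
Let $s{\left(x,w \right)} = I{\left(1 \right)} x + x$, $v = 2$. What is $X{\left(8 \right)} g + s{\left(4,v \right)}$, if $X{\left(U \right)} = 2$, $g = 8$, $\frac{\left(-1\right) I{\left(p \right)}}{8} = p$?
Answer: $-12$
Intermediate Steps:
$I{\left(p \right)} = - 8 p$
$s{\left(x,w \right)} = - 7 x$ ($s{\left(x,w \right)} = \left(-8\right) 1 x + x = - 8 x + x = - 7 x$)
$X{\left(8 \right)} g + s{\left(4,v \right)} = 2 \cdot 8 - 28 = 16 - 28 = -12$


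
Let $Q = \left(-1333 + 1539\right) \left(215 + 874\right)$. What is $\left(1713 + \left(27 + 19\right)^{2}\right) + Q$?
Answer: $228163$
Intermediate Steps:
$Q = 224334$ ($Q = 206 \cdot 1089 = 224334$)
$\left(1713 + \left(27 + 19\right)^{2}\right) + Q = \left(1713 + \left(27 + 19\right)^{2}\right) + 224334 = \left(1713 + 46^{2}\right) + 224334 = \left(1713 + 2116\right) + 224334 = 3829 + 224334 = 228163$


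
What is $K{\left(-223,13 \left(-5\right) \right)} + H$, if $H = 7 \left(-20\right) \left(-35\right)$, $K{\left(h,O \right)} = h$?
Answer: $4677$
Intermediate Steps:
$H = 4900$ ($H = \left(-140\right) \left(-35\right) = 4900$)
$K{\left(-223,13 \left(-5\right) \right)} + H = -223 + 4900 = 4677$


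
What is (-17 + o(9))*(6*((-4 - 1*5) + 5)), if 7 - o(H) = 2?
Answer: 288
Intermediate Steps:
o(H) = 5 (o(H) = 7 - 1*2 = 7 - 2 = 5)
(-17 + o(9))*(6*((-4 - 1*5) + 5)) = (-17 + 5)*(6*((-4 - 1*5) + 5)) = -72*((-4 - 5) + 5) = -72*(-9 + 5) = -72*(-4) = -12*(-24) = 288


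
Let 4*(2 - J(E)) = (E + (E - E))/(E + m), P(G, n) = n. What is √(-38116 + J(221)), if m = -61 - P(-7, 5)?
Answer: I*√3662789655/310 ≈ 195.23*I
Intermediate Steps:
m = -66 (m = -61 - 1*5 = -61 - 5 = -66)
J(E) = 2 - E/(4*(-66 + E)) (J(E) = 2 - (E + (E - E))/(4*(E - 66)) = 2 - (E + 0)/(4*(-66 + E)) = 2 - E/(4*(-66 + E)))
√(-38116 + J(221)) = √(-38116 + (-528 + 7*221)/(4*(-66 + 221))) = √(-38116 + (¼)*(-528 + 1547)/155) = √(-38116 + (¼)*(1/155)*1019) = √(-38116 + 1019/620) = √(-23630901/620) = I*√3662789655/310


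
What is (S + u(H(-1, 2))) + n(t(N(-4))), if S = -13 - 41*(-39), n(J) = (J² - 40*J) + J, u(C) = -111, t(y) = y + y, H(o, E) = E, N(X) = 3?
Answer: 1277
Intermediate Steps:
t(y) = 2*y
n(J) = J² - 39*J
S = 1586 (S = -13 + 1599 = 1586)
(S + u(H(-1, 2))) + n(t(N(-4))) = (1586 - 111) + (2*3)*(-39 + 2*3) = 1475 + 6*(-39 + 6) = 1475 + 6*(-33) = 1475 - 198 = 1277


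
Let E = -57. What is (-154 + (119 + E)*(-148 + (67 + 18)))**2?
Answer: 16483600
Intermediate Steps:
(-154 + (119 + E)*(-148 + (67 + 18)))**2 = (-154 + (119 - 57)*(-148 + (67 + 18)))**2 = (-154 + 62*(-148 + 85))**2 = (-154 + 62*(-63))**2 = (-154 - 3906)**2 = (-4060)**2 = 16483600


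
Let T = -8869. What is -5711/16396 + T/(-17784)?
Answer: 10962925/72896616 ≈ 0.15039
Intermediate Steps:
-5711/16396 + T/(-17784) = -5711/16396 - 8869/(-17784) = -5711*1/16396 - 8869*(-1/17784) = -5711/16396 + 8869/17784 = 10962925/72896616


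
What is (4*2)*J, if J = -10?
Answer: -80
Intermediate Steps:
(4*2)*J = (4*2)*(-10) = 8*(-10) = -80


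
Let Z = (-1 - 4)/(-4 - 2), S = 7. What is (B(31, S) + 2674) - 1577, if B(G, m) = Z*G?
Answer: 6737/6 ≈ 1122.8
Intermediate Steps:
Z = ⅚ (Z = -5/(-6) = -5*(-⅙) = ⅚ ≈ 0.83333)
B(G, m) = 5*G/6
(B(31, S) + 2674) - 1577 = ((⅚)*31 + 2674) - 1577 = (155/6 + 2674) - 1577 = 16199/6 - 1577 = 6737/6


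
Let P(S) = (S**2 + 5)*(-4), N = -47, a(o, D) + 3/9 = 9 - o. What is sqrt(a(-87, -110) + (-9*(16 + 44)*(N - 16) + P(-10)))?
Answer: 7*sqrt(6189)/3 ≈ 183.56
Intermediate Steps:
a(o, D) = 26/3 - o (a(o, D) = -1/3 + (9 - o) = 26/3 - o)
P(S) = -20 - 4*S**2 (P(S) = (5 + S**2)*(-4) = -20 - 4*S**2)
sqrt(a(-87, -110) + (-9*(16 + 44)*(N - 16) + P(-10))) = sqrt((26/3 - 1*(-87)) + (-9*(16 + 44)*(-47 - 16) + (-20 - 4*(-10)**2))) = sqrt((26/3 + 87) + (-540*(-63) + (-20 - 4*100))) = sqrt(287/3 + (-9*(-3780) + (-20 - 400))) = sqrt(287/3 + (34020 - 420)) = sqrt(287/3 + 33600) = sqrt(101087/3) = 7*sqrt(6189)/3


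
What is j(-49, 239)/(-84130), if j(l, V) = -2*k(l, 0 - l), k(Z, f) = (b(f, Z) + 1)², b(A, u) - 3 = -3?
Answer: 1/42065 ≈ 2.3773e-5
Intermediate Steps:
b(A, u) = 0 (b(A, u) = 3 - 3 = 0)
k(Z, f) = 1 (k(Z, f) = (0 + 1)² = 1² = 1)
j(l, V) = -2 (j(l, V) = -2*1 = -2)
j(-49, 239)/(-84130) = -2/(-84130) = -2*(-1/84130) = 1/42065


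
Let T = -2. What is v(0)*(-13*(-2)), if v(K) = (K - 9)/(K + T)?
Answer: 117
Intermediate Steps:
v(K) = (-9 + K)/(-2 + K) (v(K) = (K - 9)/(K - 2) = (-9 + K)/(-2 + K))
v(0)*(-13*(-2)) = ((-9 + 0)/(-2 + 0))*(-13*(-2)) = (-9/(-2))*26 = -½*(-9)*26 = (9/2)*26 = 117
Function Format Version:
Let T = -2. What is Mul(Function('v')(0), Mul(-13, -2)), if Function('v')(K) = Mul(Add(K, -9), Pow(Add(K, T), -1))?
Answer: 117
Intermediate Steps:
Function('v')(K) = Mul(Pow(Add(-2, K), -1), Add(-9, K)) (Function('v')(K) = Mul(Add(K, -9), Pow(Add(K, -2), -1)) = Mul(Add(-9, K), Pow(Add(-2, K), -1)) = Mul(Pow(Add(-2, K), -1), Add(-9, K)))
Mul(Function('v')(0), Mul(-13, -2)) = Mul(Mul(Pow(Add(-2, 0), -1), Add(-9, 0)), Mul(-13, -2)) = Mul(Mul(Pow(-2, -1), -9), 26) = Mul(Mul(Rational(-1, 2), -9), 26) = Mul(Rational(9, 2), 26) = 117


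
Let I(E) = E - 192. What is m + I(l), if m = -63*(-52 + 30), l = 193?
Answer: 1387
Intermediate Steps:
m = 1386 (m = -63*(-22) = 1386)
I(E) = -192 + E
m + I(l) = 1386 + (-192 + 193) = 1386 + 1 = 1387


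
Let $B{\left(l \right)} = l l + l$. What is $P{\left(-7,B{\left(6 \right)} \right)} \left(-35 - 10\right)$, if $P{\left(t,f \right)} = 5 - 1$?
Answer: $-180$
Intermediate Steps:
$B{\left(l \right)} = l + l^{2}$ ($B{\left(l \right)} = l^{2} + l = l + l^{2}$)
$P{\left(t,f \right)} = 4$ ($P{\left(t,f \right)} = 5 - 1 = 4$)
$P{\left(-7,B{\left(6 \right)} \right)} \left(-35 - 10\right) = 4 \left(-35 - 10\right) = 4 \left(-45\right) = -180$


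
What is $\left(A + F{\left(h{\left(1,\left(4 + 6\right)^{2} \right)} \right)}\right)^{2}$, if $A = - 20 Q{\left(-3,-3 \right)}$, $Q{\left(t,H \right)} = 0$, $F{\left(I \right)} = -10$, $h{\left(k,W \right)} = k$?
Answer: $100$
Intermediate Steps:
$A = 0$ ($A = \left(-20\right) 0 = 0$)
$\left(A + F{\left(h{\left(1,\left(4 + 6\right)^{2} \right)} \right)}\right)^{2} = \left(0 - 10\right)^{2} = \left(-10\right)^{2} = 100$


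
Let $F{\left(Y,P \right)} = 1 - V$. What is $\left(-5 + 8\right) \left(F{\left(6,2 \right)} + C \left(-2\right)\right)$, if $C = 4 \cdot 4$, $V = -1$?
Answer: $-90$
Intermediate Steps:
$F{\left(Y,P \right)} = 2$ ($F{\left(Y,P \right)} = 1 - -1 = 1 + 1 = 2$)
$C = 16$
$\left(-5 + 8\right) \left(F{\left(6,2 \right)} + C \left(-2\right)\right) = \left(-5 + 8\right) \left(2 + 16 \left(-2\right)\right) = 3 \left(2 - 32\right) = 3 \left(-30\right) = -90$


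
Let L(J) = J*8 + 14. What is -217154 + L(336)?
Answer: -214452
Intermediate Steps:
L(J) = 14 + 8*J (L(J) = 8*J + 14 = 14 + 8*J)
-217154 + L(336) = -217154 + (14 + 8*336) = -217154 + (14 + 2688) = -217154 + 2702 = -214452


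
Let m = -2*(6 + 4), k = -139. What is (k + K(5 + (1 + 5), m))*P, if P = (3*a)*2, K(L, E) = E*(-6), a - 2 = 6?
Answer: -912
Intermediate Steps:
a = 8 (a = 2 + 6 = 8)
m = -20 (m = -2*10 = -20)
K(L, E) = -6*E
P = 48 (P = (3*8)*2 = 24*2 = 48)
(k + K(5 + (1 + 5), m))*P = (-139 - 6*(-20))*48 = (-139 + 120)*48 = -19*48 = -912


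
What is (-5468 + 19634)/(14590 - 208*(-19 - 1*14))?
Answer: 7083/10727 ≈ 0.66030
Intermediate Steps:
(-5468 + 19634)/(14590 - 208*(-19 - 1*14)) = 14166/(14590 - 208*(-19 - 14)) = 14166/(14590 - 208*(-33)) = 14166/(14590 + 6864) = 14166/21454 = 14166*(1/21454) = 7083/10727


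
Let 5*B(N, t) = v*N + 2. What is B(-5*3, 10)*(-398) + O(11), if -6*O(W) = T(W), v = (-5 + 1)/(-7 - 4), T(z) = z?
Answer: 90139/330 ≈ 273.15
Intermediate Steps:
v = 4/11 (v = -4/(-11) = -4*(-1/11) = 4/11 ≈ 0.36364)
B(N, t) = 2/5 + 4*N/55 (B(N, t) = (4*N/11 + 2)/5 = (2 + 4*N/11)/5 = 2/5 + 4*N/55)
O(W) = -W/6
B(-5*3, 10)*(-398) + O(11) = (2/5 + 4*(-5*3)/55)*(-398) - 1/6*11 = (2/5 + (4/55)*(-15))*(-398) - 11/6 = (2/5 - 12/11)*(-398) - 11/6 = -38/55*(-398) - 11/6 = 15124/55 - 11/6 = 90139/330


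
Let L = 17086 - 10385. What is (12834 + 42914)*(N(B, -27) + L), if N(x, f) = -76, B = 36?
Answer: 369330500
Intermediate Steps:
L = 6701
(12834 + 42914)*(N(B, -27) + L) = (12834 + 42914)*(-76 + 6701) = 55748*6625 = 369330500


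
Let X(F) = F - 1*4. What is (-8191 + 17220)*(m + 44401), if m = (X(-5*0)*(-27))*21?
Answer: 421374401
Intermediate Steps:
X(F) = -4 + F (X(F) = F - 4 = -4 + F)
m = 2268 (m = ((-4 - 5*0)*(-27))*21 = ((-4 + 0)*(-27))*21 = -4*(-27)*21 = 108*21 = 2268)
(-8191 + 17220)*(m + 44401) = (-8191 + 17220)*(2268 + 44401) = 9029*46669 = 421374401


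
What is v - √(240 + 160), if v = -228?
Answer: -248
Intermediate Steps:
v - √(240 + 160) = -228 - √(240 + 160) = -228 - √400 = -228 - 1*20 = -228 - 20 = -248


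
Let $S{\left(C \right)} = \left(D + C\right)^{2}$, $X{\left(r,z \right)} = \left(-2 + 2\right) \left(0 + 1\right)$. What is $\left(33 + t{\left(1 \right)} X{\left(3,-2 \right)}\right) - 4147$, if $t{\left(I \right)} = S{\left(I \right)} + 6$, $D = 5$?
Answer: $-4114$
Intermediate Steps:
$X{\left(r,z \right)} = 0$ ($X{\left(r,z \right)} = 0 \cdot 1 = 0$)
$S{\left(C \right)} = \left(5 + C\right)^{2}$
$t{\left(I \right)} = 6 + \left(5 + I\right)^{2}$ ($t{\left(I \right)} = \left(5 + I\right)^{2} + 6 = 6 + \left(5 + I\right)^{2}$)
$\left(33 + t{\left(1 \right)} X{\left(3,-2 \right)}\right) - 4147 = \left(33 + \left(6 + \left(5 + 1\right)^{2}\right) 0\right) - 4147 = \left(33 + \left(6 + 6^{2}\right) 0\right) - 4147 = \left(33 + \left(6 + 36\right) 0\right) - 4147 = \left(33 + 42 \cdot 0\right) - 4147 = \left(33 + 0\right) - 4147 = 33 - 4147 = -4114$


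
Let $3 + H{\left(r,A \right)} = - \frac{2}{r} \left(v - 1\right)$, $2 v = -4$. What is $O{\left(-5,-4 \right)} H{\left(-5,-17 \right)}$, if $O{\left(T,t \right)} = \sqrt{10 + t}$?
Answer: $- \frac{21 \sqrt{6}}{5} \approx -10.288$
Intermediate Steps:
$v = -2$ ($v = \frac{1}{2} \left(-4\right) = -2$)
$H{\left(r,A \right)} = -3 + \frac{6}{r}$ ($H{\left(r,A \right)} = -3 + - \frac{2}{r} \left(-2 - 1\right) = -3 + - \frac{2}{r} \left(-3\right) = -3 + \frac{6}{r}$)
$O{\left(-5,-4 \right)} H{\left(-5,-17 \right)} = \sqrt{10 - 4} \left(-3 + \frac{6}{-5}\right) = \sqrt{6} \left(-3 + 6 \left(- \frac{1}{5}\right)\right) = \sqrt{6} \left(-3 - \frac{6}{5}\right) = \sqrt{6} \left(- \frac{21}{5}\right) = - \frac{21 \sqrt{6}}{5}$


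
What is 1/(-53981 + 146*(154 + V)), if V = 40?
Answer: -1/25657 ≈ -3.8976e-5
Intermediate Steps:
1/(-53981 + 146*(154 + V)) = 1/(-53981 + 146*(154 + 40)) = 1/(-53981 + 146*194) = 1/(-53981 + 28324) = 1/(-25657) = -1/25657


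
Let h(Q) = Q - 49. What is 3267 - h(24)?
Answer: 3292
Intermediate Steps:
h(Q) = -49 + Q
3267 - h(24) = 3267 - (-49 + 24) = 3267 - 1*(-25) = 3267 + 25 = 3292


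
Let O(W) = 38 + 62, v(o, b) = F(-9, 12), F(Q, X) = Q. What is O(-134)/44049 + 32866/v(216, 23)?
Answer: -482571178/132147 ≈ -3651.8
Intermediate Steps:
v(o, b) = -9
O(W) = 100
O(-134)/44049 + 32866/v(216, 23) = 100/44049 + 32866/(-9) = 100*(1/44049) + 32866*(-⅑) = 100/44049 - 32866/9 = -482571178/132147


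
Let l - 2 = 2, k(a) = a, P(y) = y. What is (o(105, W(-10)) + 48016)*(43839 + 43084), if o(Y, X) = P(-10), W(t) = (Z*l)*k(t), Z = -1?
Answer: 4172825538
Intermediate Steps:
l = 4 (l = 2 + 2 = 4)
W(t) = -4*t (W(t) = (-1*4)*t = -4*t)
o(Y, X) = -10
(o(105, W(-10)) + 48016)*(43839 + 43084) = (-10 + 48016)*(43839 + 43084) = 48006*86923 = 4172825538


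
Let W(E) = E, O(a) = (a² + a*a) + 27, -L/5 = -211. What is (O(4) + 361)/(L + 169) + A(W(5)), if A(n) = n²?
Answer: 2585/102 ≈ 25.343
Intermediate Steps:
L = 1055 (L = -5*(-211) = 1055)
O(a) = 27 + 2*a² (O(a) = (a² + a²) + 27 = 2*a² + 27 = 27 + 2*a²)
(O(4) + 361)/(L + 169) + A(W(5)) = ((27 + 2*4²) + 361)/(1055 + 169) + 5² = ((27 + 2*16) + 361)/1224 + 25 = ((27 + 32) + 361)*(1/1224) + 25 = (59 + 361)*(1/1224) + 25 = 420*(1/1224) + 25 = 35/102 + 25 = 2585/102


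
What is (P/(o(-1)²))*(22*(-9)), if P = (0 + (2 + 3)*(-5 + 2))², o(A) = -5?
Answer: -1782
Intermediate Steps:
P = 225 (P = (0 + 5*(-3))² = (0 - 15)² = (-15)² = 225)
(P/(o(-1)²))*(22*(-9)) = (225/((-5)²))*(22*(-9)) = (225/25)*(-198) = (225*(1/25))*(-198) = 9*(-198) = -1782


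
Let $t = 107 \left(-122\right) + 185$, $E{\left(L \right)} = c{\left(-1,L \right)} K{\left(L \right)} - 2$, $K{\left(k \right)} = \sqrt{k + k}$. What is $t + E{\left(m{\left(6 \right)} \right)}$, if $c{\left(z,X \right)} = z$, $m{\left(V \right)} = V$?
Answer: $-12871 - 2 \sqrt{3} \approx -12874.0$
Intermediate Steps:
$K{\left(k \right)} = \sqrt{2} \sqrt{k}$ ($K{\left(k \right)} = \sqrt{2 k} = \sqrt{2} \sqrt{k}$)
$E{\left(L \right)} = -2 - \sqrt{2} \sqrt{L}$ ($E{\left(L \right)} = - \sqrt{2} \sqrt{L} - 2 = -2 - \sqrt{2} \sqrt{L}$)
$t = -12869$ ($t = -13054 + 185 = -12869$)
$t + E{\left(m{\left(6 \right)} \right)} = -12869 - \left(2 + \sqrt{2} \sqrt{6}\right) = -12869 - \left(2 + 2 \sqrt{3}\right) = -12871 - 2 \sqrt{3}$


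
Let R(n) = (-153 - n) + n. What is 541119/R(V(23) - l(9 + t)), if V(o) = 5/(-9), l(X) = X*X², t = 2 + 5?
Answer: -180373/51 ≈ -3536.7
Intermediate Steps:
t = 7
l(X) = X³
V(o) = -5/9 (V(o) = 5*(-⅑) = -5/9)
R(n) = -153
541119/R(V(23) - l(9 + t)) = 541119/(-153) = 541119*(-1/153) = -180373/51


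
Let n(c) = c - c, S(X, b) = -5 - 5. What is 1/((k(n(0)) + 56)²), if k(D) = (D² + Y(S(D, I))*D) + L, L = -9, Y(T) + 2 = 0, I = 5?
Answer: 1/2209 ≈ 0.00045269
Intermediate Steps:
S(X, b) = -10
Y(T) = -2 (Y(T) = -2 + 0 = -2)
n(c) = 0
k(D) = -9 + D² - 2*D (k(D) = (D² - 2*D) - 9 = -9 + D² - 2*D)
1/((k(n(0)) + 56)²) = 1/(((-9 + 0² - 2*0) + 56)²) = 1/(((-9 + 0 + 0) + 56)²) = 1/((-9 + 56)²) = 1/(47²) = 1/2209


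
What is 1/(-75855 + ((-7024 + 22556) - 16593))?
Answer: -1/76916 ≈ -1.3001e-5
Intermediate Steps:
1/(-75855 + ((-7024 + 22556) - 16593)) = 1/(-75855 + (15532 - 16593)) = 1/(-75855 - 1061) = 1/(-76916) = -1/76916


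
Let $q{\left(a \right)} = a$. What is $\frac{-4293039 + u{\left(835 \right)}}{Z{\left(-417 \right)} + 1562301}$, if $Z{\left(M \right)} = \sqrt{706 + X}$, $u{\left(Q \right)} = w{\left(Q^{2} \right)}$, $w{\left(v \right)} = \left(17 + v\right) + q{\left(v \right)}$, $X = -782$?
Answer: $- \frac{4528441934172}{2440784414677} + \frac{5797144 i \sqrt{19}}{2440784414677} \approx -1.8553 + 1.0353 \cdot 10^{-5} i$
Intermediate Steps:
$w{\left(v \right)} = 17 + 2 v$ ($w{\left(v \right)} = \left(17 + v\right) + v = 17 + 2 v$)
$u{\left(Q \right)} = 17 + 2 Q^{2}$
$Z{\left(M \right)} = 2 i \sqrt{19}$ ($Z{\left(M \right)} = \sqrt{706 - 782} = \sqrt{-76} = 2 i \sqrt{19}$)
$\frac{-4293039 + u{\left(835 \right)}}{Z{\left(-417 \right)} + 1562301} = \frac{-4293039 + \left(17 + 2 \cdot 835^{2}\right)}{2 i \sqrt{19} + 1562301} = \frac{-4293039 + \left(17 + 2 \cdot 697225\right)}{1562301 + 2 i \sqrt{19}} = \frac{-4293039 + \left(17 + 1394450\right)}{1562301 + 2 i \sqrt{19}} = \frac{-4293039 + 1394467}{1562301 + 2 i \sqrt{19}} = - \frac{2898572}{1562301 + 2 i \sqrt{19}}$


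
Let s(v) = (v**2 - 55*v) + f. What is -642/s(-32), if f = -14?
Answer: -321/1385 ≈ -0.23177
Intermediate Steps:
s(v) = -14 + v**2 - 55*v (s(v) = (v**2 - 55*v) - 14 = -14 + v**2 - 55*v)
-642/s(-32) = -642/(-14 + (-32)**2 - 55*(-32)) = -642/(-14 + 1024 + 1760) = -642/2770 = -642*1/2770 = -321/1385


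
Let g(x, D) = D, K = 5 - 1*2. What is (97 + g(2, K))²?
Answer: 10000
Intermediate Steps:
K = 3 (K = 5 - 2 = 3)
(97 + g(2, K))² = (97 + 3)² = 100² = 10000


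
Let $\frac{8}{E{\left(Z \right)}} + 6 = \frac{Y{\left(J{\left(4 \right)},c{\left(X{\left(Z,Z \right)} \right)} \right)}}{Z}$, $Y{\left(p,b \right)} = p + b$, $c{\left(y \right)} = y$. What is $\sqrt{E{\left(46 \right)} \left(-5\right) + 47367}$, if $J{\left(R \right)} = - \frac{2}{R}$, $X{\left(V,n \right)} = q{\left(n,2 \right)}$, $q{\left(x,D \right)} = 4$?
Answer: $\frac{\sqrt{562847551}}{109} \approx 217.66$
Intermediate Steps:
$X{\left(V,n \right)} = 4$
$Y{\left(p,b \right)} = b + p$
$E{\left(Z \right)} = \frac{8}{-6 + \frac{7}{2 Z}}$ ($E{\left(Z \right)} = \frac{8}{-6 + \frac{4 - \frac{2}{4}}{Z}} = \frac{8}{-6 + \frac{4 - \frac{1}{2}}{Z}} = \frac{8}{-6 + \frac{7}{2 Z}}$)
$\sqrt{E{\left(46 \right)} \left(-5\right) + 47367} = \sqrt{\left(-16\right) 46 \frac{1}{-7 + 12 \cdot 46} \left(-5\right) + 47367} = \sqrt{\left(-16\right) 46 \frac{1}{-7 + 552} \left(-5\right) + 47367} = \sqrt{\left(-16\right) 46 \cdot \frac{1}{545} \left(-5\right) + 47367} = \sqrt{\left(- \frac{736}{545}\right) \left(-5\right) + 47367} = \sqrt{\frac{736}{109} + 47367} = \sqrt{\frac{5163739}{109}} = \frac{\sqrt{562847551}}{109}$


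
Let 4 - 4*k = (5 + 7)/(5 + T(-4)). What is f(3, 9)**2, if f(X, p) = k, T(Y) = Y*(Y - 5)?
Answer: 1444/1681 ≈ 0.85901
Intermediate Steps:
T(Y) = Y*(-5 + Y)
k = 38/41 (k = 1 - (5 + 7)/(4*(5 - 4*(-5 - 4))) = 1 - 3/(5 - 4*(-9)) = 1 - 3/(5 + 36) = 1 - 3/41 = 38/41 ≈ 0.92683)
f(X, p) = 38/41
f(3, 9)**2 = (38/41)**2 = 1444/1681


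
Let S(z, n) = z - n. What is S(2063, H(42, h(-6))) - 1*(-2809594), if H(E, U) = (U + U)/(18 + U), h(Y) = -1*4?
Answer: 19681603/7 ≈ 2.8117e+6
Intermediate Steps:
h(Y) = -4
H(E, U) = 2*U/(18 + U) (H(E, U) = (2*U)/(18 + U) = 2*U/(18 + U))
S(2063, H(42, h(-6))) - 1*(-2809594) = (2063 - 2*(-4)/(18 - 4)) - 1*(-2809594) = (2063 - 2*(-4)/14) + 2809594 = (2063 - 1*(-4/7)) + 2809594 = (2063 + 4/7) + 2809594 = 14445/7 + 2809594 = 19681603/7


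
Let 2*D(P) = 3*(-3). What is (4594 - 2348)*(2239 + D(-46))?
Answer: 5018687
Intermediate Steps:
D(P) = -9/2 (D(P) = (3*(-3))/2 = (½)*(-9) = -9/2)
(4594 - 2348)*(2239 + D(-46)) = (4594 - 2348)*(2239 - 9/2) = 2246*(4469/2) = 5018687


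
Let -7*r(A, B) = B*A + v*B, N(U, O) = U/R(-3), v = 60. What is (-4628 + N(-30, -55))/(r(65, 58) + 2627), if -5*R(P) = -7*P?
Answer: -10782/3713 ≈ -2.9039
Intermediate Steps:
R(P) = 7*P/5 (R(P) = -(-7)*P/5 = 7*P/5)
N(U, O) = -5*U/21 (N(U, O) = U/(((7/5)*(-3))) = U/(-21/5) = U*(-5/21) = -5*U/21)
r(A, B) = -60*B/7 - A*B/7 (r(A, B) = -(B*A + 60*B)/7 = -(A*B + 60*B)/7 = -(60*B + A*B)/7 = -60*B/7 - A*B/7)
(-4628 + N(-30, -55))/(r(65, 58) + 2627) = (-4628 - 5/21*(-30))/(-⅐*58*(60 + 65) + 2627) = (-4628 + 50/7)/(-⅐*58*125 + 2627) = -32346/(7*(-7250/7 + 2627)) = -32346/(7*11139/7) = -32346/7*7/11139 = -10782/3713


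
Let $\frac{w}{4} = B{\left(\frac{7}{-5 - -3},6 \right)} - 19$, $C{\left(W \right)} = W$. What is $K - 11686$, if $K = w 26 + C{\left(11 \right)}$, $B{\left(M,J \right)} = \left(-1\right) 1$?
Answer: $-13755$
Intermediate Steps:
$B{\left(M,J \right)} = -1$
$w = -80$ ($w = 4 \left(-1 - 19\right) = 4 \left(-20\right) = -80$)
$K = -2069$ ($K = \left(-80\right) 26 + 11 = -2080 + 11 = -2069$)
$K - 11686 = -2069 - 11686 = -13755$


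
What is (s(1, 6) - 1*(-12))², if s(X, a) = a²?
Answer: 2304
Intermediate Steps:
(s(1, 6) - 1*(-12))² = (6² - 1*(-12))² = (36 + 12)² = 48² = 2304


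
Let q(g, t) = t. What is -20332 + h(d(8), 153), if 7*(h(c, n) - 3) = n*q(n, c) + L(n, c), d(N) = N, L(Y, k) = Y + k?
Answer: -140918/7 ≈ -20131.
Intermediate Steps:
h(c, n) = 3 + c/7 + n/7 + c*n/7 (h(c, n) = 3 + (n*c + (n + c))/7 = 3 + (c*n + (c + n))/7 = 3 + (c + n + c*n)/7 = 3 + (c/7 + n/7 + c*n/7) = 3 + c/7 + n/7 + c*n/7)
-20332 + h(d(8), 153) = -20332 + (3 + (1/7)*8 + (1/7)*153 + (1/7)*8*153) = -20332 + (3 + 8/7 + 153/7 + 1224/7) = -20332 + 1406/7 = -140918/7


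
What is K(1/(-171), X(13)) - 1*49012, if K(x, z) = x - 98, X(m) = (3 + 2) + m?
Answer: -8397811/171 ≈ -49110.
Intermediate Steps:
X(m) = 5 + m
K(x, z) = -98 + x
K(1/(-171), X(13)) - 1*49012 = (-98 + 1/(-171)) - 1*49012 = (-98 - 1/171) - 49012 = -16759/171 - 49012 = -8397811/171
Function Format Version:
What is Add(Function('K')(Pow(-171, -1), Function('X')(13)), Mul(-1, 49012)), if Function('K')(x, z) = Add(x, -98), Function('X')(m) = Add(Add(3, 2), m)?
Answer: Rational(-8397811, 171) ≈ -49110.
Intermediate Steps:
Function('X')(m) = Add(5, m)
Function('K')(x, z) = Add(-98, x)
Add(Function('K')(Pow(-171, -1), Function('X')(13)), Mul(-1, 49012)) = Add(Add(-98, Pow(-171, -1)), Mul(-1, 49012)) = Add(Add(-98, Rational(-1, 171)), -49012) = Add(Rational(-16759, 171), -49012) = Rational(-8397811, 171)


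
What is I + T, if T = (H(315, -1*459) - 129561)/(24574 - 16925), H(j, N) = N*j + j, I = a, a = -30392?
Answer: -232742239/7649 ≈ -30428.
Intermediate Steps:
I = -30392
H(j, N) = j + N*j
T = -273831/7649 (T = (315*(1 - 1*459) - 129561)/(24574 - 16925) = (315*(1 - 459) - 129561)/7649 = (315*(-458) - 129561)*(1/7649) = (-144270 - 129561)*(1/7649) = -273831*1/7649 = -273831/7649 ≈ -35.800)
I + T = -30392 - 273831/7649 = -232742239/7649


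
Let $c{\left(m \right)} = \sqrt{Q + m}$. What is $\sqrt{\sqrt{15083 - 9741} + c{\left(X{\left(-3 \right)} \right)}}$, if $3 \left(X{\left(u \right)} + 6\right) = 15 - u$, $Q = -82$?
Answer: $\sqrt{\sqrt{5342} + i \sqrt{82}} \approx 8.5655 + 0.52859 i$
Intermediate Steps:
$X{\left(u \right)} = -1 - \frac{u}{3}$ ($X{\left(u \right)} = -6 + \frac{15 - u}{3} = -6 - \left(-5 + \frac{u}{3}\right) = -1 - \frac{u}{3}$)
$c{\left(m \right)} = \sqrt{-82 + m}$
$\sqrt{\sqrt{15083 - 9741} + c{\left(X{\left(-3 \right)} \right)}} = \sqrt{\sqrt{15083 - 9741} + \sqrt{-82 - 0}} = \sqrt{\sqrt{5342} + \sqrt{-82 + \left(-1 + 1\right)}} = \sqrt{\sqrt{5342} + \sqrt{-82 + 0}} = \sqrt{\sqrt{5342} + \sqrt{-82}} = \sqrt{\sqrt{5342} + i \sqrt{82}}$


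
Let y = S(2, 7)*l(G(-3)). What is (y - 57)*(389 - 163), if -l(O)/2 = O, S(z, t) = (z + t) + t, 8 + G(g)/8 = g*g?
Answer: -70738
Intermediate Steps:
G(g) = -64 + 8*g**2 (G(g) = -64 + 8*(g*g) = -64 + 8*g**2)
S(z, t) = z + 2*t (S(z, t) = (t + z) + t = z + 2*t)
l(O) = -2*O
y = -256 (y = (2 + 2*7)*(-2*(-64 + 8*(-3)**2)) = (2 + 14)*(-2*(-64 + 8*9)) = 16*(-2*(-64 + 72)) = 16*(-2*8) = 16*(-16) = -256)
(y - 57)*(389 - 163) = (-256 - 57)*(389 - 163) = -313*226 = -70738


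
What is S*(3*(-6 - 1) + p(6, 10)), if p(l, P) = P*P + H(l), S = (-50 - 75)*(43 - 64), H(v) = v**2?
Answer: 301875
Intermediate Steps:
S = 2625 (S = -125*(-21) = 2625)
p(l, P) = P**2 + l**2 (p(l, P) = P*P + l**2 = P**2 + l**2)
S*(3*(-6 - 1) + p(6, 10)) = 2625*(3*(-6 - 1) + (10**2 + 6**2)) = 2625*(3*(-7) + (100 + 36)) = 2625*(-21 + 136) = 2625*115 = 301875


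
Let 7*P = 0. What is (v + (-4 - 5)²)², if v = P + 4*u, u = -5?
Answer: 3721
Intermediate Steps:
P = 0 (P = (⅐)*0 = 0)
v = -20 (v = 0 + 4*(-5) = 0 - 20 = -20)
(v + (-4 - 5)²)² = (-20 + (-4 - 5)²)² = (-20 + (-9)²)² = (-20 + 81)² = 61² = 3721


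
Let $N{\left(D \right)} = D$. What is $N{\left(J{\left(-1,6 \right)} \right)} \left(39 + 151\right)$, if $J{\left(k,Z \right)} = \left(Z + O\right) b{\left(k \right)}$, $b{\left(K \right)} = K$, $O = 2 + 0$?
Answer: $-1520$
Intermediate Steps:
$O = 2$
$J{\left(k,Z \right)} = k \left(2 + Z\right)$ ($J{\left(k,Z \right)} = \left(Z + 2\right) k = \left(2 + Z\right) k = k \left(2 + Z\right)$)
$N{\left(J{\left(-1,6 \right)} \right)} \left(39 + 151\right) = - (2 + 6) \left(39 + 151\right) = \left(-1\right) 8 \cdot 190 = \left(-8\right) 190 = -1520$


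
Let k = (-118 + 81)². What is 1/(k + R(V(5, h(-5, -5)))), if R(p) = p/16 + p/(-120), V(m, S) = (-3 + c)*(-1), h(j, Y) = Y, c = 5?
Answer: 120/164267 ≈ 0.00073052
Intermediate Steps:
V(m, S) = -2 (V(m, S) = (-3 + 5)*(-1) = 2*(-1) = -2)
k = 1369 (k = (-37)² = 1369)
R(p) = 13*p/240 (R(p) = p*(1/16) + p*(-1/120) = p/16 - p/120 = 13*p/240)
1/(k + R(V(5, h(-5, -5)))) = 1/(1369 + (13/240)*(-2)) = 1/(1369 - 13/120) = 1/(164267/120) = 120/164267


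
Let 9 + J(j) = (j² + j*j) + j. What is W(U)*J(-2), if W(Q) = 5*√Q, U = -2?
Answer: -15*I*√2 ≈ -21.213*I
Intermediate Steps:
J(j) = -9 + j + 2*j² (J(j) = -9 + ((j² + j*j) + j) = -9 + ((j² + j²) + j) = -9 + (2*j² + j) = -9 + (j + 2*j²) = -9 + j + 2*j²)
W(U)*J(-2) = (5*√(-2))*(-9 - 2 + 2*(-2)²) = (5*(I*√2))*(-9 - 2 + 2*4) = (5*I*√2)*(-9 - 2 + 8) = (5*I*√2)*(-3) = -15*I*√2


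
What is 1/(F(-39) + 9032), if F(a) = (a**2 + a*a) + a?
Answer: 1/12035 ≈ 8.3091e-5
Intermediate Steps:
F(a) = a + 2*a**2 (F(a) = (a**2 + a**2) + a = 2*a**2 + a = a + 2*a**2)
1/(F(-39) + 9032) = 1/(-39*(1 + 2*(-39)) + 9032) = 1/(-39*(1 - 78) + 9032) = 1/(-39*(-77) + 9032) = 1/(3003 + 9032) = 1/12035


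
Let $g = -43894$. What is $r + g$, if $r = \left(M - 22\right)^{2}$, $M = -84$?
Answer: $-32658$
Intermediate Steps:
$r = 11236$ ($r = \left(-84 - 22\right)^{2} = \left(-106\right)^{2} = 11236$)
$r + g = 11236 - 43894 = -32658$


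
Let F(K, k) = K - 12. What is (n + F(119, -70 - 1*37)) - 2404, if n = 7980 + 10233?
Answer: 15916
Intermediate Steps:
n = 18213
F(K, k) = -12 + K
(n + F(119, -70 - 1*37)) - 2404 = (18213 + (-12 + 119)) - 2404 = (18213 + 107) - 2404 = 18320 - 2404 = 15916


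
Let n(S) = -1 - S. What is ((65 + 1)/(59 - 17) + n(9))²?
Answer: 3481/49 ≈ 71.041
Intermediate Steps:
((65 + 1)/(59 - 17) + n(9))² = ((65 + 1)/(59 - 17) + (-1 - 1*9))² = (66/42 + (-1 - 9))² = (66*(1/42) - 10)² = (11/7 - 10)² = (-59/7)² = 3481/49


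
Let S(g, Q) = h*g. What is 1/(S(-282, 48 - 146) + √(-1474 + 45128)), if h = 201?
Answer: -28341/1606402735 - √43654/3212805470 ≈ -1.7708e-5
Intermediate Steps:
S(g, Q) = 201*g
1/(S(-282, 48 - 146) + √(-1474 + 45128)) = 1/(201*(-282) + √(-1474 + 45128)) = 1/(-56682 + √43654)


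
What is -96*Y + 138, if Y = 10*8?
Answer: -7542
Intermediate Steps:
Y = 80
-96*Y + 138 = -96*80 + 138 = -7680 + 138 = -7542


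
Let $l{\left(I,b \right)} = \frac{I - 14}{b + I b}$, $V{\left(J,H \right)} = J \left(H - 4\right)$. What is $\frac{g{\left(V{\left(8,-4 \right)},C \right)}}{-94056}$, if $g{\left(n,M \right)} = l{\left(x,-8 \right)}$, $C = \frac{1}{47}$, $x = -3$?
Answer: $\frac{17}{1504896} \approx 1.1296 \cdot 10^{-5}$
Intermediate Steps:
$V{\left(J,H \right)} = J \left(-4 + H\right)$
$C = \frac{1}{47} \approx 0.021277$
$l{\left(I,b \right)} = \frac{-14 + I}{b + I b}$
$g{\left(n,M \right)} = - \frac{17}{16}$ ($g{\left(n,M \right)} = \frac{-14 - 3}{\left(-8\right) \left(1 - 3\right)} = \left(- \frac{1}{8}\right) \frac{1}{-2} \left(-17\right) = \left(- \frac{1}{8}\right) \left(- \frac{1}{2}\right) \left(-17\right) = - \frac{17}{16}$)
$\frac{g{\left(V{\left(8,-4 \right)},C \right)}}{-94056} = - \frac{17}{16 \left(-94056\right)} = \left(- \frac{17}{16}\right) \left(- \frac{1}{94056}\right) = \frac{17}{1504896}$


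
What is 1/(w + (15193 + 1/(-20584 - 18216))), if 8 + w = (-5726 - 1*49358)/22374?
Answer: 434055600/6590065645213 ≈ 6.5865e-5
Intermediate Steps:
w = -117038/11187 (w = -8 + (-5726 - 1*49358)/22374 = -8 + (-5726 - 49358)*(1/22374) = -8 - 55084*1/22374 = -8 - 27542/11187 = -117038/11187 ≈ -10.462)
1/(w + (15193 + 1/(-20584 - 18216))) = 1/(-117038/11187 + (15193 + 1/(-20584 - 18216))) = 1/(-117038/11187 + (15193 + 1/(-38800))) = 1/(-117038/11187 + (15193 - 1/38800)) = 1/(-117038/11187 + 589488399/38800) = 1/(6590065645213/434055600) = 434055600/6590065645213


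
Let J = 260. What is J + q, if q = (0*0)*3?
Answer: 260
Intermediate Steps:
q = 0 (q = 0*3 = 0)
J + q = 260 + 0 = 260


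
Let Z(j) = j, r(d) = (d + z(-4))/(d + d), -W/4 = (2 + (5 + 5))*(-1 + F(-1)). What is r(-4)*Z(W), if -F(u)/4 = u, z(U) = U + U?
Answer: -216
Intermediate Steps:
z(U) = 2*U
F(u) = -4*u
W = -144 (W = -4*(2 + (5 + 5))*(-1 - 4*(-1)) = -4*(2 + 10)*(-1 + 4) = -48*3 = -4*36 = -144)
r(d) = (-8 + d)/(2*d) (r(d) = (d + 2*(-4))/(d + d) = (d - 8)/((2*d)) = (-8 + d)*(1/(2*d)) = (-8 + d)/(2*d))
r(-4)*Z(W) = ((1/2)*(-8 - 4)/(-4))*(-144) = ((1/2)*(-1/4)*(-12))*(-144) = (3/2)*(-144) = -216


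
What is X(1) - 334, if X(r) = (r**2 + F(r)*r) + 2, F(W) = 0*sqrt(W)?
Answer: -331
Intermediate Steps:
F(W) = 0
X(r) = 2 + r**2 (X(r) = (r**2 + 0*r) + 2 = (r**2 + 0) + 2 = r**2 + 2 = 2 + r**2)
X(1) - 334 = (2 + 1**2) - 334 = (2 + 1) - 334 = 3 - 334 = -331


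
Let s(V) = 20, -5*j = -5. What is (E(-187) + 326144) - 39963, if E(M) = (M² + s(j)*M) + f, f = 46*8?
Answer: 317778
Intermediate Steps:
j = 1 (j = -⅕*(-5) = 1)
f = 368
E(M) = 368 + M² + 20*M (E(M) = (M² + 20*M) + 368 = 368 + M² + 20*M)
(E(-187) + 326144) - 39963 = ((368 + (-187)² + 20*(-187)) + 326144) - 39963 = ((368 + 34969 - 3740) + 326144) - 39963 = (31597 + 326144) - 39963 = 357741 - 39963 = 317778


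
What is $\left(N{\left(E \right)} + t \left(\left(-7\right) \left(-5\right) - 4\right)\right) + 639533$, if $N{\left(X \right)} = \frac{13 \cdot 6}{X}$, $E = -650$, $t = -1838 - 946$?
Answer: $\frac{13830722}{25} \approx 5.5323 \cdot 10^{5}$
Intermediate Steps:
$t = -2784$
$N{\left(X \right)} = \frac{78}{X}$
$\left(N{\left(E \right)} + t \left(\left(-7\right) \left(-5\right) - 4\right)\right) + 639533 = \left(\frac{78}{-650} - 2784 \left(\left(-7\right) \left(-5\right) - 4\right)\right) + 639533 = \left(78 \left(- \frac{1}{650}\right) - 2784 \left(35 - 4\right)\right) + 639533 = \left(- \frac{3}{25} - 86304\right) + 639533 = - \frac{2157603}{25} + 639533 = \frac{13830722}{25}$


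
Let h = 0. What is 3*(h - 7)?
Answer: -21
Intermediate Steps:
3*(h - 7) = 3*(0 - 7) = 3*(-7) = -21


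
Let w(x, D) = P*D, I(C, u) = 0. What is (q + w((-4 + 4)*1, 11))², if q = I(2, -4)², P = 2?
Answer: 484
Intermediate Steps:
w(x, D) = 2*D
q = 0 (q = 0² = 0)
(q + w((-4 + 4)*1, 11))² = (0 + 2*11)² = (0 + 22)² = 22² = 484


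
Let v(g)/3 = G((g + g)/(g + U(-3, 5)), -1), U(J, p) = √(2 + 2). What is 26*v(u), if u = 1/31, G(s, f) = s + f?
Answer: -1586/21 ≈ -75.524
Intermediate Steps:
U(J, p) = 2 (U(J, p) = √4 = 2)
G(s, f) = f + s
u = 1/31 ≈ 0.032258
v(g) = -3 + 6*g/(2 + g) (v(g) = 3*(-1 + (g + g)/(g + 2)) = 3*(-1 + (2*g)/(2 + g)) = 3*(-1 + 2*g/(2 + g)) = -3 + 6*g/(2 + g))
26*v(u) = 26*(3*(-2 + 1/31)/(2 + 1/31)) = 26*(3*(-61/31)/(63/31)) = 26*(3*(31/63)*(-61/31)) = 26*(-61/21) = -1586/21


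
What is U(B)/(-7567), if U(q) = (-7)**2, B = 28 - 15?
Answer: -7/1081 ≈ -0.0064755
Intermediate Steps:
B = 13
U(q) = 49
U(B)/(-7567) = 49/(-7567) = 49*(-1/7567) = -7/1081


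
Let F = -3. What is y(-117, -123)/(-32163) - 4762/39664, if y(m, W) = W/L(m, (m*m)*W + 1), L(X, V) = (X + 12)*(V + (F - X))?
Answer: -564080614785031/4698381669228240 ≈ -0.12006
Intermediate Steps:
L(X, V) = (12 + X)*(-3 + V - X) (L(X, V) = (X + 12)*(V + (-3 - X)) = (12 + X)*(-3 + V - X))
y(m, W) = W/(-24 - m² - 15*m + m*(1 + W*m²) + 12*W*m²) (y(m, W) = W/(-36 - m² - 15*m + 12*((m*m)*W + 1) + ((m*m)*W + 1)*m) = W/(-36 - m² - 15*m + 12*(m²*W + 1) + (m²*W + 1)*m) = W/(-36 - m² - 15*m + 12*(W*m² + 1) + (W*m² + 1)*m) = W/(-36 - m² - 15*m + 12*(1 + W*m²) + (1 + W*m²)*m) = W/(-36 - m² - 15*m + (12 + 12*W*m²) + m*(1 + W*m²)) = W/(-24 - m² - 15*m + m*(1 + W*m²) + 12*W*m²))
y(-117, -123)/(-32163) - 4762/39664 = -123/(-24 - 1*(-117)² - 14*(-117) - 123*(-117)³ + 12*(-123)*(-117)²)/(-32163) - 4762/39664 = -123/(-24 - 1*13689 + 1638 - 123*(-1601613) + 12*(-123)*13689)*(-1/32163) - 4762*1/39664 = -123/(-24 - 13689 + 1638 + 196998399 - 20204964)*(-1/32163) - 2381/19832 = -123/176781360*(-1/32163) - 2381/19832 = -123*1/176781360*(-1/32163) - 2381/19832 = -41/58927120*(-1/32163) - 2381/19832 = 41/1895272960560 - 2381/19832 = -564080614785031/4698381669228240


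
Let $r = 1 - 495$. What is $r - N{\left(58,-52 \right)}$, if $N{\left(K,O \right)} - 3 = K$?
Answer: $-555$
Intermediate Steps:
$N{\left(K,O \right)} = 3 + K$
$r = -494$ ($r = 1 - 495 = -494$)
$r - N{\left(58,-52 \right)} = -494 - \left(3 + 58\right) = -494 - 61 = -555$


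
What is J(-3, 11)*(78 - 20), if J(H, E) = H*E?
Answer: -1914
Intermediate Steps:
J(H, E) = E*H
J(-3, 11)*(78 - 20) = (11*(-3))*(78 - 20) = -33*58 = -1914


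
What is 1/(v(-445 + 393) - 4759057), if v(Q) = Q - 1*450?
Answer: -1/4759559 ≈ -2.1010e-7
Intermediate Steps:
v(Q) = -450 + Q (v(Q) = Q - 450 = -450 + Q)
1/(v(-445 + 393) - 4759057) = 1/((-450 + (-445 + 393)) - 4759057) = 1/((-450 - 52) - 4759057) = 1/(-502 - 4759057) = 1/(-4759559) = -1/4759559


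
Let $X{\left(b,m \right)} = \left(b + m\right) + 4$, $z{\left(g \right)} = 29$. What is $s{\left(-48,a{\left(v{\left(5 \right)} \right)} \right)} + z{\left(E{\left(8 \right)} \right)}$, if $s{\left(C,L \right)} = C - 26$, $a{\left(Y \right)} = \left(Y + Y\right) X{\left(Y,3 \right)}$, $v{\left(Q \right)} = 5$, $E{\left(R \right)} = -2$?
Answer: $-45$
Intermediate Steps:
$X{\left(b,m \right)} = 4 + b + m$
$a{\left(Y \right)} = 2 Y \left(7 + Y\right)$ ($a{\left(Y \right)} = \left(Y + Y\right) \left(4 + Y + 3\right) = 2 Y \left(7 + Y\right)$)
$s{\left(C,L \right)} = -26 + C$
$s{\left(-48,a{\left(v{\left(5 \right)} \right)} \right)} + z{\left(E{\left(8 \right)} \right)} = \left(-26 - 48\right) + 29 = -74 + 29 = -45$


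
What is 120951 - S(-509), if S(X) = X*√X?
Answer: 120951 + 509*I*√509 ≈ 1.2095e+5 + 11484.0*I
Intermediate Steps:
S(X) = X^(3/2)
120951 - S(-509) = 120951 - (-509)^(3/2) = 120951 - (-509)*I*√509 = 120951 + 509*I*√509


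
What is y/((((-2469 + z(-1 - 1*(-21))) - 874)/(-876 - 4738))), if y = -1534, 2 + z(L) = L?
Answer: -1230268/475 ≈ -2590.0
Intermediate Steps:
z(L) = -2 + L
y/((((-2469 + z(-1 - 1*(-21))) - 874)/(-876 - 4738))) = -1534*(-876 - 4738)/((-2469 + (-2 + (-1 - 1*(-21)))) - 874) = -1534*(-5614/((-2469 + (-2 + (-1 + 21))) - 874)) = -1534*(-5614/((-2469 + (-2 + 20)) - 874)) = -1534*(-5614/((-2469 + 18) - 874)) = -1534*(-5614/(-2451 - 874)) = -1534/((-3325*(-1/5614))) = -1534/475/802 = -1534*802/475 = -1230268/475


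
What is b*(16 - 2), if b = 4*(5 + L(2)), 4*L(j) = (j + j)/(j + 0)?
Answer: 308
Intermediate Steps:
L(j) = ½ (L(j) = ((j + j)/(j + 0))/4 = ((2*j)/j)/4 = (¼)*2 = ½)
b = 22 (b = 4*(5 + ½) = 4*(11/2) = 22)
b*(16 - 2) = 22*(16 - 2) = 22*14 = 308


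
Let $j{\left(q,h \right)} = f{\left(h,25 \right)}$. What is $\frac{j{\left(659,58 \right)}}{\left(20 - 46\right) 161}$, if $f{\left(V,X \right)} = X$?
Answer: $- \frac{25}{4186} \approx -0.0059723$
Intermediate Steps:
$j{\left(q,h \right)} = 25$
$\frac{j{\left(659,58 \right)}}{\left(20 - 46\right) 161} = \frac{25}{\left(20 - 46\right) 161} = \frac{25}{\left(-26\right) 161} = \frac{25}{-4186} = 25 \left(- \frac{1}{4186}\right) = - \frac{25}{4186}$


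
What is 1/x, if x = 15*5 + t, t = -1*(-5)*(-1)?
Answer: 1/70 ≈ 0.014286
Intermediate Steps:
t = -5 (t = 5*(-1) = -5)
x = 70 (x = 15*5 - 5 = 75 - 5 = 70)
1/x = 1/70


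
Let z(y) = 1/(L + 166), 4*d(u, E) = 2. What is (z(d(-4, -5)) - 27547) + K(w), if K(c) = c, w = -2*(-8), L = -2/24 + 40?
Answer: -68029089/2471 ≈ -27531.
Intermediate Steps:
d(u, E) = ½ (d(u, E) = (¼)*2 = ½)
L = 479/12 (L = -2*1/24 + 40 = -1/12 + 40 = 479/12 ≈ 39.917)
w = 16
z(y) = 12/2471 (z(y) = 1/(479/12 + 166) = 1/(2471/12) = 12/2471)
(z(d(-4, -5)) - 27547) + K(w) = (12/2471 - 27547) + 16 = -68068625/2471 + 16 = -68029089/2471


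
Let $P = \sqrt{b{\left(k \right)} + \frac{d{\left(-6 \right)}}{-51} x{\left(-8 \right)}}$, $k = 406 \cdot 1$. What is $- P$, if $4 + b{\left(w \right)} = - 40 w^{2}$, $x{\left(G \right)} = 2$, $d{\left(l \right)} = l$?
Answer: $- \frac{4 i \sqrt{119094078}}{17} \approx - 2567.8 i$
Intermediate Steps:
$k = 406$
$b{\left(w \right)} = -4 - 40 w^{2}$
$P = \frac{4 i \sqrt{119094078}}{17}$ ($P = \sqrt{\left(-4 - 40 \cdot 406^{2}\right) + - \frac{6}{-51} \cdot 2} = \sqrt{\left(-4 - 6593440\right) + \left(-6\right) \left(- \frac{1}{51}\right) 2} = \sqrt{\left(-4 - 6593440\right) + \frac{2}{17} \cdot 2} = \sqrt{-6593444 + \frac{4}{17}} = \sqrt{- \frac{112088544}{17}} = \frac{4 i \sqrt{119094078}}{17} \approx 2567.8 i$)
$- P = - \frac{4 i \sqrt{119094078}}{17}$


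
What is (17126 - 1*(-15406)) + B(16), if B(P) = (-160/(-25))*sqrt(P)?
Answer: 162788/5 ≈ 32558.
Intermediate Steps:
B(P) = 32*sqrt(P)/5 (B(P) = (-160*(-1/25))*sqrt(P) = 32*sqrt(P)/5)
(17126 - 1*(-15406)) + B(16) = (17126 - 1*(-15406)) + 32*sqrt(16)/5 = (17126 + 15406) + (32/5)*4 = 32532 + 128/5 = 162788/5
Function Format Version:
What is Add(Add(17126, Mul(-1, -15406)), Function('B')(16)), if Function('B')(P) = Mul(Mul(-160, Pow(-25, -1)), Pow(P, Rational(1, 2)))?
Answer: Rational(162788, 5) ≈ 32558.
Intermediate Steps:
Function('B')(P) = Mul(Rational(32, 5), Pow(P, Rational(1, 2))) (Function('B')(P) = Mul(Mul(-160, Rational(-1, 25)), Pow(P, Rational(1, 2))) = Mul(Rational(32, 5), Pow(P, Rational(1, 2))))
Add(Add(17126, Mul(-1, -15406)), Function('B')(16)) = Add(Add(17126, Mul(-1, -15406)), Mul(Rational(32, 5), Pow(16, Rational(1, 2)))) = Add(Add(17126, 15406), Mul(Rational(32, 5), 4)) = Add(32532, Rational(128, 5)) = Rational(162788, 5)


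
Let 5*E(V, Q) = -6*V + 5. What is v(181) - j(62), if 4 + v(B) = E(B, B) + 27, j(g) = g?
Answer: -1276/5 ≈ -255.20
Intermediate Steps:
E(V, Q) = 1 - 6*V/5 (E(V, Q) = (-6*V + 5)/5 = (5 - 6*V)/5 = 1 - 6*V/5)
v(B) = 24 - 6*B/5 (v(B) = -4 + ((1 - 6*B/5) + 27) = -4 + (28 - 6*B/5) = 24 - 6*B/5)
v(181) - j(62) = (24 - 6/5*181) - 1*62 = (24 - 1086/5) - 62 = -966/5 - 62 = -1276/5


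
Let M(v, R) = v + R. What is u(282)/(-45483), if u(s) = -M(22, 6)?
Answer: 28/45483 ≈ 0.00061561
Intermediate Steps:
M(v, R) = R + v
u(s) = -28 (u(s) = -(6 + 22) = -1*28 = -28)
u(282)/(-45483) = -28/(-45483) = -28*(-1/45483) = 28/45483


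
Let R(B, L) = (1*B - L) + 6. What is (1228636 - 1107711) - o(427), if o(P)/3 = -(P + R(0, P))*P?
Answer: 128611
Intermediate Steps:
R(B, L) = 6 + B - L (R(B, L) = (B - L) + 6 = 6 + B - L)
o(P) = -18*P (o(P) = 3*(-(P + (6 + 0 - P))*P) = 3*(-(P + (6 - P))*P) = 3*(-6*P) = -18*P)
(1228636 - 1107711) - o(427) = (1228636 - 1107711) - (-18)*427 = 120925 - 1*(-7686) = 120925 + 7686 = 128611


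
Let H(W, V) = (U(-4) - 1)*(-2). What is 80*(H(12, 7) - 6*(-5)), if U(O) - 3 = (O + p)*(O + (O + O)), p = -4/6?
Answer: -6880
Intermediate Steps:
p = -⅔ (p = -4*⅙ = -⅔ ≈ -0.66667)
U(O) = 3 + 3*O*(-⅔ + O) (U(O) = 3 + (O - ⅔)*(O + (O + O)) = 3 + (-⅔ + O)*(O + 2*O) = 3 + (-⅔ + O)*(3*O) = 3 + 3*O*(-⅔ + O))
H(W, V) = -116 (H(W, V) = ((3 - 2*(-4) + 3*(-4)²) - 1)*(-2) = ((3 + 8 + 3*16) - 1)*(-2) = ((3 + 8 + 48) - 1)*(-2) = (59 - 1)*(-2) = 58*(-2) = -116)
80*(H(12, 7) - 6*(-5)) = 80*(-116 - 6*(-5)) = 80*(-116 + 30) = 80*(-86) = -6880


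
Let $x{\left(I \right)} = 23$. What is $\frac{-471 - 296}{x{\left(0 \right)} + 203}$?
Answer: $- \frac{767}{226} \approx -3.3938$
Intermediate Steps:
$\frac{-471 - 296}{x{\left(0 \right)} + 203} = \frac{-471 - 296}{23 + 203} = \frac{-471 - 296}{226} = \left(-767\right) \frac{1}{226} = - \frac{767}{226}$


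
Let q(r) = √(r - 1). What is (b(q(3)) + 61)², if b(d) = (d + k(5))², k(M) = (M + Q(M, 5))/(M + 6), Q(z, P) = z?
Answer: 59741529/14641 + 308920*√2/1331 ≈ 4408.7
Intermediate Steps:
k(M) = 2*M/(6 + M) (k(M) = (M + M)/(M + 6) = (2*M)/(6 + M) = 2*M/(6 + M))
q(r) = √(-1 + r)
b(d) = (10/11 + d)² (b(d) = (d + 2*5/(6 + 5))² = (d + 2*5/11)² = (d + 2*5*(1/11))² = (d + 10/11)² = (10/11 + d)²)
(b(q(3)) + 61)² = ((10 + 11*√(-1 + 3))²/121 + 61)² = ((10 + 11*√2)²/121 + 61)² = (61 + (10 + 11*√2)²/121)²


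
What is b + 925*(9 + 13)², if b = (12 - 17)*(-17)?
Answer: 447785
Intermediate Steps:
b = 85 (b = -5*(-17) = 85)
b + 925*(9 + 13)² = 85 + 925*(9 + 13)² = 85 + 925*22² = 85 + 925*484 = 85 + 447700 = 447785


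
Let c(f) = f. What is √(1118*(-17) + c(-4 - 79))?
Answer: 3*I*√2121 ≈ 138.16*I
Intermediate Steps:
√(1118*(-17) + c(-4 - 79)) = √(1118*(-17) + (-4 - 79)) = √(-19006 - 83) = √(-19089) = 3*I*√2121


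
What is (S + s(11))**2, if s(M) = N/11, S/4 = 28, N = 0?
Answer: 12544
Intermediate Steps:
S = 112 (S = 4*28 = 112)
s(M) = 0 (s(M) = 0/11 = 0*(1/11) = 0)
(S + s(11))**2 = (112 + 0)**2 = 112**2 = 12544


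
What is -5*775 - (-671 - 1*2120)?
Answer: -1084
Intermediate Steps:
-5*775 - (-671 - 1*2120) = -3875 - (-671 - 2120) = -3875 - 1*(-2791) = -3875 + 2791 = -1084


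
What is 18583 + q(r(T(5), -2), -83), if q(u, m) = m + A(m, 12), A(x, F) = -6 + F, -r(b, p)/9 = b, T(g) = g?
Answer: 18506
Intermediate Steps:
r(b, p) = -9*b
q(u, m) = 6 + m (q(u, m) = m + (-6 + 12) = m + 6 = 6 + m)
18583 + q(r(T(5), -2), -83) = 18583 + (6 - 83) = 18583 - 77 = 18506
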